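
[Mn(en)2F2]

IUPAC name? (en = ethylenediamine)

There is no counter-ion, so the complex is neutral overall.
Ligand charges: 2×fluoro (-1 each), 2×ethylenediamine (neutral); total -2. So Mn + (-2) = 0, giving Mn = +2.
Ligands are named alphabetically: ethylenediamine before fluoro.

bis(ethylenediamine)difluoromanganese(II)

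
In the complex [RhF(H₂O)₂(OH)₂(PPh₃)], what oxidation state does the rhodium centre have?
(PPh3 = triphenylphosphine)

+3

No counter-ion: the bracketed complex is neutral.
Ligand charges: 2×OH = -2; 2×H2O neutral; 1×F = -1; 1×PPh3 neutral; sum -3.
Rh + (-3) = 0 ⇒ Rh is +3.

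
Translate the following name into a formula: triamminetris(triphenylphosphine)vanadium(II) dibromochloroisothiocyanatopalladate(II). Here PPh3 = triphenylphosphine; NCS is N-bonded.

[V(NH3)3(PPh3)3][PdBr2Cl(NCS)]

Cation [V…]: ligand charges 0, V(II) ⇒ ion charge 2+.
Anion [Pd…]: ligand charges -4, Pd(II) ⇒ ion charge 2−.
One 2+ cation balances one 2− anion.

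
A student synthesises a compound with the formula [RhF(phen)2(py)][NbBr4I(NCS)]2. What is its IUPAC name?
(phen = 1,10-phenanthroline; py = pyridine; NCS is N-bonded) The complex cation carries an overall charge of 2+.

fluorobis(1,10-phenanthroline)(pyridine)rhodium(III) tetrabromoiodoisothiocyanatoniobate(V)

Both ions are complex: the cation is named first with the plain metal name, the anion second with the -ate form; each ion's ligands are alphabetised independently.
The complex cation is given as 2+; its ligand charges sum to -1, so Rh = +3.
With 2 anions per cation, each anion must be 2/2 = 1−.
Anion: ligand charges sum to -6; for the ion to be 1−, Nb = +5.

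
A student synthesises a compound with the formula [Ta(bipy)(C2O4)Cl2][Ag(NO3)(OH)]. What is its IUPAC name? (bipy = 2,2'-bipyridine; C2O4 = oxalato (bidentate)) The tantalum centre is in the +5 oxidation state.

(2,2'-bipyridine)dichlorooxalatotantalum(V) hydroxonitratoargentate(I)

Ta is given as +5; the cation's ligand charges sum to -4, so the complex cation is 1+.
A 1:1 salt means the anion carries the equal and opposite charge, 1−.
Anion: ligand charges sum to -2; for the ion to be 1−, Ag = +1.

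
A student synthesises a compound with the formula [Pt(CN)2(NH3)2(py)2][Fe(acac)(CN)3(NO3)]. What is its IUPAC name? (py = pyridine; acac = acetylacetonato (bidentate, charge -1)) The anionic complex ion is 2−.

The complex anion is given as 2−; its ligand charges sum to -5, so Fe = +3.
A 1:1 salt means the cation carries the equal and opposite charge, 2+.
Cation: ligand charges sum to -2; for the ion to be 2+, Pt = +4.

diamminedicyanobis(pyridine)platinum(IV) (acetylacetonato)tricyanonitratoferrate(III)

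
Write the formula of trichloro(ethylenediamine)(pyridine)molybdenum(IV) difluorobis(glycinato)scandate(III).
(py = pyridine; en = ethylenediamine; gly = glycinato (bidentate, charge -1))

[MoCl3(en)(py)][ScF2(gly)2]

Cation [Mo…]: ligand charges -3, Mo(IV) ⇒ ion charge 1+.
Anion [Sc…]: ligand charges -4, Sc(III) ⇒ ion charge 1−.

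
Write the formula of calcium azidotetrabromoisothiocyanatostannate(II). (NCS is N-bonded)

Ligands: 1 isothiocyanato (NCS, -1), 1 azido (N3, -1), 4 bromo (Br, -1). Ligand charge sum = -6.
With Sn in oxidation state +2, the complex ion is [Sn...]^4−.
Charge balance with calcium (+2) requires 1 complex ion per 2 calcium.

Ca2[SnBr4(N3)(NCS)]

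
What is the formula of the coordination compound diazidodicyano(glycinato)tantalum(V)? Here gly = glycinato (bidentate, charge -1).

Ligands: 2 azido (N3, -1), 2 cyano (CN, -1), 1 glycinato (gly, -1). Ligand charge sum = -5.
With Ta in oxidation state +5, the complex ion is [Ta...].

[Ta(CN)2(gly)(N3)2]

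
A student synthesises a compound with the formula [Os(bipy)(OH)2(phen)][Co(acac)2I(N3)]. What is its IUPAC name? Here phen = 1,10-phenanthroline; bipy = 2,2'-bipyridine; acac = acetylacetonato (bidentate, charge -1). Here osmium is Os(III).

(2,2'-bipyridine)dihydroxo(1,10-phenanthroline)osmium(III) bis(acetylacetonato)azidoiodocobaltate(III)

Both ions are complex: the cation is named first with the plain metal name, the anion second with the -ate form; each ion's ligands are alphabetised independently.
Os is given as +3; the cation's ligand charges sum to -2, so the complex cation is 1+.
A 1:1 salt means the anion carries the equal and opposite charge, 1−.
Anion: ligand charges sum to -4; for the ion to be 1−, Co = +3.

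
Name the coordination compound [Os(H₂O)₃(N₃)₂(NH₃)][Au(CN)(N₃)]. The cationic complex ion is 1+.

The complex cation is given as 1+; its ligand charges sum to -2, so Os = +3.
A 1:1 salt means the anion carries the equal and opposite charge, 1−.
Anion: ligand charges sum to -2; for the ion to be 1−, Au = +1.

amminetriaquadiazidoosmium(III) azidocyanoaurate(I)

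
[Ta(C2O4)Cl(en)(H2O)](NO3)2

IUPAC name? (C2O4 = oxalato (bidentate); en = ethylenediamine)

The 2 nitrate counter-ions carry a total charge of -2, so each complex ion is 2+.
Ligand charges: 1×oxalato (-2 each), 1×chloro (-1 each), 1×aqua (neutral), 1×ethylenediamine (neutral); total -3. So Ta + (-3) = 2+, giving Ta = +5.
Ligands are named alphabetically: aqua before chloro before ethylenediamine before oxalato.

aquachloro(ethylenediamine)oxalatotantalum(V) nitrate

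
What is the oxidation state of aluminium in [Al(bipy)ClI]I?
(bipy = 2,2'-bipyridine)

1 iodide outside the brackets (-1 each) → the complex ion is 1+.
Ligand charges: 1×Cl = -1; 1×I = -1; 1×bipy neutral; sum -2.
Al + (-2) = 1+ ⇒ Al is +3.

+3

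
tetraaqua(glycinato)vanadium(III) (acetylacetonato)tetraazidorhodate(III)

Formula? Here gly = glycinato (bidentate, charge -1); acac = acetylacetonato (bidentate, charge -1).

[V(gly)(H2O)4][Rh(acac)(N3)4]

Cation [V…]: ligand charges -1, V(III) ⇒ ion charge 2+.
Anion [Rh…]: ligand charges -5, Rh(III) ⇒ ion charge 2−.
One 2+ cation balances one 2− anion.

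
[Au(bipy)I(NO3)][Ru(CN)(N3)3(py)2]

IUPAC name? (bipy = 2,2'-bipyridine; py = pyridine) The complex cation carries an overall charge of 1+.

(2,2'-bipyridine)iodonitratogold(III) triazidocyanobis(pyridine)ruthenate(III)

Both ions are complex: the cation is named first with the plain metal name, the anion second with the -ate form; each ion's ligands are alphabetised independently.
The complex cation is given as 1+; its ligand charges sum to -2, so Au = +3.
A 1:1 salt means the anion carries the equal and opposite charge, 1−.
Anion: ligand charges sum to -4; for the ion to be 1−, Ru = +3.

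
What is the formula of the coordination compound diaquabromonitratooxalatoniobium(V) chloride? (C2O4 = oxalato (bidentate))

[NbBr(C2O4)(H2O)2(NO3)]Cl

Ligands: 1 bromo (Br, -1), 1 oxalato (C2O4, -2), 2 aqua (H2O, neutral), 1 nitrato (NO3, -1). Ligand charge sum = -4.
Charge balance with chloride (-1) requires 1 complex ion per 1 chloride.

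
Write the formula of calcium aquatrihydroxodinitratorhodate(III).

Ca[Rh(H2O)(NO3)2(OH)3]

Ligands: 1 aqua (H2O, neutral), 2 nitrato (NO3, -1), 3 hydroxo (OH, -1). Ligand charge sum = -5.
With Rh in oxidation state +3, the complex ion is [Rh...]^2−.
Charge balance with calcium (+2) requires 1 complex ion per 1 calcium.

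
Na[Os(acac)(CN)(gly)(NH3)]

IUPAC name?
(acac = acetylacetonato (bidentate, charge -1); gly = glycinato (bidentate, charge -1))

The 1 sodium counter-ion carries a total charge of +1, so each complex ion is 1−.
Ligand charges: 1×cyano (-1 each), 1×acetylacetonato (-1 each), 1×ammine (neutral), 1×glycinato (-1 each); total -3. So Os + (-3) = 1−, giving Os = +2.
The complex ion is anionic, so osmium takes the -ate form osmate(II).

sodium (acetylacetonato)amminecyano(glycinato)osmate(II)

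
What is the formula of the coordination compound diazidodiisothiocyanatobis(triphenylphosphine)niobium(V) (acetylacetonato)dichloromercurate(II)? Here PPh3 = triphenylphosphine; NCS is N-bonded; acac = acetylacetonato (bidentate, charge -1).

Cation [Nb…]: ligand charges -4, Nb(V) ⇒ ion charge 1+.
Anion [Hg…]: ligand charges -3, Hg(II) ⇒ ion charge 1−.
One 1+ cation balances one 1− anion.

[Nb(N3)2(NCS)2(PPh3)2][Hg(acac)Cl2]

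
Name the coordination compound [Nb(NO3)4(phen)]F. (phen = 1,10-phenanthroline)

tetranitrato(1,10-phenanthroline)niobium(V) fluoride

The 1 fluoride counter-ion carries a total charge of -1, so each complex ion is 1+.
Ligand charges: 1×1,10-phenanthroline (neutral), 4×nitrato (-1 each); total -4. So Nb + (-4) = 1+, giving Nb = +5.
Ligands are named alphabetically: nitrato before phenanthroline.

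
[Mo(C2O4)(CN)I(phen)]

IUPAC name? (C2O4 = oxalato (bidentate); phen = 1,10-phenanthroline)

cyanoiodooxalato(1,10-phenanthroline)molybdenum(IV)

There is no counter-ion, so the complex is neutral overall.
Ligand charges: 1×iodo (-1 each), 1×oxalato (-2 each), 1×1,10-phenanthroline (neutral), 1×cyano (-1 each); total -4. So Mo + (-4) = 0, giving Mo = +4.
Ligands are named alphabetically: cyano before iodo before oxalato before phenanthroline.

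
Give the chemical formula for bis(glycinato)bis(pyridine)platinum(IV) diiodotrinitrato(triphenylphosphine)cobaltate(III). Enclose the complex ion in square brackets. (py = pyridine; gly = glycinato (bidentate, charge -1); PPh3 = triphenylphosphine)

Cation [Pt…]: ligand charges -2, Pt(IV) ⇒ ion charge 2+.
Anion [Co…]: ligand charges -5, Co(III) ⇒ ion charge 2−.
One 2+ cation balances one 2− anion.

[Pt(gly)2(py)2][CoI2(NO3)3(PPh3)]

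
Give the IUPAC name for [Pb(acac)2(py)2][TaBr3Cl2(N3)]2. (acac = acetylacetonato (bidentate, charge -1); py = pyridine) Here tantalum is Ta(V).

bis(acetylacetonato)bis(pyridine)lead(IV) azidotribromodichlorotantalate(V)

Ta is given as +5; the anion's ligand charges sum to -6, so the complex anion is 1−.
With 2 anions per cation, the cation must be 2×1 = 2+.
Cation: ligand charges sum to -2; for the ion to be 2+, Pb = +4.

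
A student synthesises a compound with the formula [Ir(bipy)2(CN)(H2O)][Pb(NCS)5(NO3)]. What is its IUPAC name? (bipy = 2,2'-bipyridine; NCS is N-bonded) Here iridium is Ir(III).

aquabis(2,2'-bipyridine)cyanoiridium(III) pentaisothiocyanatonitratoplumbate(IV)

Both ions are complex: the cation is named first with the plain metal name, the anion second with the -ate form; each ion's ligands are alphabetised independently.
Ir is given as +3; the cation's ligand charges sum to -1, so the complex cation is 2+.
A 1:1 salt means the anion carries the equal and opposite charge, 2−.
Anion: ligand charges sum to -6; for the ion to be 2−, Pb = +4.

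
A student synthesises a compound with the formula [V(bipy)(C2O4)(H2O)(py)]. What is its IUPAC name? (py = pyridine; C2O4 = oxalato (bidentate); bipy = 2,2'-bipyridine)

There is no counter-ion, so the complex is neutral overall.
Ligand charges: 1×pyridine (neutral), 1×aqua (neutral), 1×oxalato (-2 each), 1×2,2'-bipyridine (neutral); total -2. So V + (-2) = 0, giving V = +2.
Ligands are named alphabetically: aqua before bipyridine before oxalato before pyridine.

aqua(2,2'-bipyridine)oxalato(pyridine)vanadium(II)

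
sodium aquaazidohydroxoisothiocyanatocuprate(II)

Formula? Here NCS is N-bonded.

Na[Cu(H2O)(N3)(NCS)(OH)]

Ligands: 1 aqua (H2O, neutral), 1 hydroxo (OH, -1), 1 isothiocyanato (NCS, -1), 1 azido (N3, -1). Ligand charge sum = -3.
With Cu in oxidation state +2, the complex ion is [Cu...]^1−.
Charge balance with sodium (+1) requires 1 complex ion per 1 sodium.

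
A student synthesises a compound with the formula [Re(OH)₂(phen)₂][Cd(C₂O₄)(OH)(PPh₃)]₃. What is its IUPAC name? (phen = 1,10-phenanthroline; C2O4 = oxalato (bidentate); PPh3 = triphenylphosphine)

dihydroxobis(1,10-phenanthroline)rhenium(V) hydroxooxalato(triphenylphosphine)cadmate(II)

Cadmium is always +2 in its complexes; the anion's ligand charges sum to -3, so the complex anion is 1−.
With 3 anions per cation, the cation must be 3×1 = 3+.
Cation: ligand charges sum to -2; for the ion to be 3+, Re = +5.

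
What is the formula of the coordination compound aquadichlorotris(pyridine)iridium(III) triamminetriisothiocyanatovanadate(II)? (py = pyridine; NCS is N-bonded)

Cation [Ir…]: ligand charges -2, Ir(III) ⇒ ion charge 1+.
Anion [V…]: ligand charges -3, V(II) ⇒ ion charge 1−.

[IrCl2(H2O)(py)3][V(NCS)3(NH3)3]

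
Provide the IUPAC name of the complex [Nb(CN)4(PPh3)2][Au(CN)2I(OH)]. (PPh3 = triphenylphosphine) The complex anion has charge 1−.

tetracyanobis(triphenylphosphine)niobium(V) dicyanohydroxoiodoaurate(III)

Both ions are complex: the cation is named first with the plain metal name, the anion second with the -ate form; each ion's ligands are alphabetised independently.
The complex anion is given as 1−; its ligand charges sum to -4, so Au = +3.
A 1:1 salt means the cation carries the equal and opposite charge, 1+.
Cation: ligand charges sum to -4; for the ion to be 1+, Nb = +5.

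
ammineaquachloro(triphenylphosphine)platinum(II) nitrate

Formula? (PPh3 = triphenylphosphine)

[PtCl(H2O)(NH3)(PPh3)]NO3

Ligands: 1 ammine (NH3, neutral), 1 chloro (Cl, -1), 1 aqua (H2O, neutral), 1 triphenylphosphine (PPh3, neutral). Ligand charge sum = -1.
With Pt in oxidation state +2, the complex ion is [Pt...]^1+.
Charge balance with nitrate (-1) requires 1 complex ion per 1 nitrate.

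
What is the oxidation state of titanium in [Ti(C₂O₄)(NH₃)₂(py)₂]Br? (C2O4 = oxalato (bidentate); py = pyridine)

1 bromide outside the brackets (-1 each) → the complex ion is 1+.
Ligand charges: 1×C2O4 = -2; 2×NH3 neutral; 2×py neutral; sum -2.
Ti + (-2) = 1+ ⇒ Ti is +3.

+3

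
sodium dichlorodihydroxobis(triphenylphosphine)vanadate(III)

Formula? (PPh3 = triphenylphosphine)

Ligands: 2 chloro (Cl, -1), 2 triphenylphosphine (PPh3, neutral), 2 hydroxo (OH, -1). Ligand charge sum = -4.
With V in oxidation state +3, the complex ion is [V...]^1−.
Charge balance with sodium (+1) requires 1 complex ion per 1 sodium.

Na[VCl2(OH)2(PPh3)2]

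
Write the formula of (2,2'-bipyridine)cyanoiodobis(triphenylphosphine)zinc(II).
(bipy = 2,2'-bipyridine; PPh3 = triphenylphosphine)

[Zn(bipy)(CN)I(PPh3)2]

Ligands: 1 iodo (I, -1), 1 cyano (CN, -1), 1 2,2'-bipyridine (bipy, neutral), 2 triphenylphosphine (PPh3, neutral). Ligand charge sum = -2.
With Zn in oxidation state +2, the complex ion is [Zn...].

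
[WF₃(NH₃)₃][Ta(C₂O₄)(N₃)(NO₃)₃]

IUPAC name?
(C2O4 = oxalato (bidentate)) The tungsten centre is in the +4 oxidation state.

triamminetrifluorotungsten(IV) azidotrinitratooxalatotantalate(V)

W is given as +4; the cation's ligand charges sum to -3, so the complex cation is 1+.
A 1:1 salt means the anion carries the equal and opposite charge, 1−.
Anion: ligand charges sum to -6; for the ion to be 1−, Ta = +5.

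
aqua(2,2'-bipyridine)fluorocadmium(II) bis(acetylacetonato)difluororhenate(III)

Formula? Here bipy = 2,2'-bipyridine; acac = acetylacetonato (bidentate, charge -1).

[Cd(bipy)F(H2O)][Re(acac)2F2]

Cation [Cd…]: ligand charges -1, Cd(II) ⇒ ion charge 1+.
Anion [Re…]: ligand charges -4, Re(III) ⇒ ion charge 1−.
One 1+ cation balances one 1− anion.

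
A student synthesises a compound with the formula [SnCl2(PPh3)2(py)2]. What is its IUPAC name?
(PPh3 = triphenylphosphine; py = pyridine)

dichlorobis(pyridine)bis(triphenylphosphine)tin(II)

There is no counter-ion, so the complex is neutral overall.
Ligand charges: 2×triphenylphosphine (neutral), 2×chloro (-1 each), 2×pyridine (neutral); total -2. So Sn + (-2) = 0, giving Sn = +2.
Ligands are named alphabetically: chloro before pyridine before triphenylphosphine.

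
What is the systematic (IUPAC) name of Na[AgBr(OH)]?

sodium bromohydroxoargentate(I)

The 1 sodium counter-ion carries a total charge of +1, so each complex ion is 1−.
Ligand charges: 1×bromo (-1 each), 1×hydroxo (-1 each); total -2. So Ag + (-2) = 1−, giving Ag = +1.
The complex ion is anionic, so silver takes the -ate form argentate(I).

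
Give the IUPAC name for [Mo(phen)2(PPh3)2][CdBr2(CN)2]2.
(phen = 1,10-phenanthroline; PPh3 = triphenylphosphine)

bis(1,10-phenanthroline)bis(triphenylphosphine)molybdenum(IV) dibromodicyanocadmate(II)

Both ions are complex: the cation is named first with the plain metal name, the anion second with the -ate form; each ion's ligands are alphabetised independently.
Cadmium is always +2 in its complexes; the anion's ligand charges sum to -4, so the complex anion is 2−.
With 2 anions per cation, the cation must be 2×2 = 4+.
Cation: ligand charges sum to 0; for the ion to be 4+, Mo = +4.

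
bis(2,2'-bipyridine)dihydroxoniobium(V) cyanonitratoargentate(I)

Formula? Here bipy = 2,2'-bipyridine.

[Nb(bipy)2(OH)2][Ag(CN)(NO3)]3

Cation [Nb…]: ligand charges -2, Nb(V) ⇒ ion charge 3+.
Anion [Ag…]: ligand charges -2, Ag(I) ⇒ ion charge 1−.
One 3+ cation requires 3 of the 1− anion.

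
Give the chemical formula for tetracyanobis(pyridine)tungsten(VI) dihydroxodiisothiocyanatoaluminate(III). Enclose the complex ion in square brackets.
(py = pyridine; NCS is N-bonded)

Cation [W…]: ligand charges -4, W(VI) ⇒ ion charge 2+.
Anion [Al…]: ligand charges -4, Al(III) ⇒ ion charge 1−.
One 2+ cation requires 2 of the 1− anion.

[W(CN)4(py)2][Al(NCS)2(OH)2]2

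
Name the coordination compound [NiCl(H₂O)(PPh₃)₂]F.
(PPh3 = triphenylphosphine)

aquachlorobis(triphenylphosphine)nickel(II) fluoride

The 1 fluoride counter-ion carries a total charge of -1, so each complex ion is 1+.
Ligand charges: 2×triphenylphosphine (neutral), 1×aqua (neutral), 1×chloro (-1 each); total -1. So Ni + (-1) = 1+, giving Ni = +2.
Ligands are named alphabetically: aqua before chloro before triphenylphosphine.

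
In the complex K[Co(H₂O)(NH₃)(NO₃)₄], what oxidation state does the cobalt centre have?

+3

1 potassium outside the brackets (+1 each) → the complex ion is 1−.
Ligand charges: 1×NH3 neutral; 1×H2O neutral; 4×NO3 = -4; sum -4.
Co + (-4) = 1− ⇒ Co is +3.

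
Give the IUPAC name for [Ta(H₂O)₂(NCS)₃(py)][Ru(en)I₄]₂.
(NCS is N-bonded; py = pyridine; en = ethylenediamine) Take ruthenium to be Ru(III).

diaquatriisothiocyanato(pyridine)tantalum(V) (ethylenediamine)tetraiodoruthenate(III)

Both ions are complex: the cation is named first with the plain metal name, the anion second with the -ate form; each ion's ligands are alphabetised independently.
Ru is given as +3; the anion's ligand charges sum to -4, so the complex anion is 1−.
With 2 anions per cation, the cation must be 2×1 = 2+.
Cation: ligand charges sum to -3; for the ion to be 2+, Ta = +5.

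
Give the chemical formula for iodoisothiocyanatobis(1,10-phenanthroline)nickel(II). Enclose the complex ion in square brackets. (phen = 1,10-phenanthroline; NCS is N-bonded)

Ligands: 2 1,10-phenanthroline (phen, neutral), 1 isothiocyanato (NCS, -1), 1 iodo (I, -1). Ligand charge sum = -2.
With Ni in oxidation state +2, the complex ion is [Ni...].

[NiI(NCS)(phen)2]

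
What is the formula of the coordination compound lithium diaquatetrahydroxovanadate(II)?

Li2[V(H2O)2(OH)4]

Ligands: 4 hydroxo (OH, -1), 2 aqua (H2O, neutral). Ligand charge sum = -4.
With V in oxidation state +2, the complex ion is [V...]^2−.
Charge balance with lithium (+1) requires 1 complex ion per 2 lithium.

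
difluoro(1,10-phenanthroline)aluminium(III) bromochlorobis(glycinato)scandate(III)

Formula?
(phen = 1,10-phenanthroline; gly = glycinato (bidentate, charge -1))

[AlF2(phen)][ScBrCl(gly)2]

Cation [Al…]: ligand charges -2, Al(III) ⇒ ion charge 1+.
Anion [Sc…]: ligand charges -4, Sc(III) ⇒ ion charge 1−.
One 1+ cation balances one 1− anion.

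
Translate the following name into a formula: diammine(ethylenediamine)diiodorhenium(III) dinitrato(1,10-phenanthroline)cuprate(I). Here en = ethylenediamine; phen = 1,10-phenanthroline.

Cation [Re…]: ligand charges -2, Re(III) ⇒ ion charge 1+.
Anion [Cu…]: ligand charges -2, Cu(I) ⇒ ion charge 1−.
One 1+ cation balances one 1− anion.

[Re(en)I2(NH3)2][Cu(NO3)2(phen)]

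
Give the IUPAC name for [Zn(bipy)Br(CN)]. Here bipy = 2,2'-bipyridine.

(2,2'-bipyridine)bromocyanozinc(II)

There is no counter-ion, so the complex is neutral overall.
Ligand charges: 1×bromo (-1 each), 1×2,2'-bipyridine (neutral), 1×cyano (-1 each); total -2. So Zn + (-2) = 0, giving Zn = +2.
Ligands are named alphabetically: bipyridine before bromo before cyano.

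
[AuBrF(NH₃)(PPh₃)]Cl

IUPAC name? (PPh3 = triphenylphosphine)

The 1 chloride counter-ion carries a total charge of -1, so each complex ion is 1+.
Ligand charges: 1×triphenylphosphine (neutral), 1×bromo (-1 each), 1×fluoro (-1 each), 1×ammine (neutral); total -2. So Au + (-2) = 1+, giving Au = +3.
Ligands are named alphabetically: ammine before bromo before fluoro before triphenylphosphine.

amminebromofluoro(triphenylphosphine)gold(III) chloride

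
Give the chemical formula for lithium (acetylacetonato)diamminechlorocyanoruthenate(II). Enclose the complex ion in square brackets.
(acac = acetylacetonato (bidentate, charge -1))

Li[Ru(acac)Cl(CN)(NH3)2]

Ligands: 1 cyano (CN, -1), 1 acetylacetonato (acac, -1), 1 chloro (Cl, -1), 2 ammine (NH3, neutral). Ligand charge sum = -3.
With Ru in oxidation state +2, the complex ion is [Ru...]^1−.
Charge balance with lithium (+1) requires 1 complex ion per 1 lithium.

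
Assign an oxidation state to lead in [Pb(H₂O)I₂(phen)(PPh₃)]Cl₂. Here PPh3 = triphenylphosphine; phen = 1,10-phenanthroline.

+4

2 chloride outside the brackets (-1 each) → the complex ion is 2+.
Ligand charges: 1×PPh3 neutral; 1×phen neutral; 2×I = -2; 1×H2O neutral; sum -2.
Pb + (-2) = 2+ ⇒ Pb is +4.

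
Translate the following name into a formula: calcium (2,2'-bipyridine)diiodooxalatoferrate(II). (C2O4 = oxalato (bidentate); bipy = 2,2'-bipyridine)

Ca[Fe(bipy)(C2O4)I2]

Ligands: 1 oxalato (C2O4, -2), 1 2,2'-bipyridine (bipy, neutral), 2 iodo (I, -1). Ligand charge sum = -4.
With Fe in oxidation state +2, the complex ion is [Fe...]^2−.
Charge balance with calcium (+2) requires 1 complex ion per 1 calcium.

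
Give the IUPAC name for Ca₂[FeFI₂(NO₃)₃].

calcium fluorodiiodotrinitratoferrate(II)

The 2 calcium counter-ions carry a total charge of +4, so each complex ion is 4−.
Ligand charges: 1×fluoro (-1 each), 2×iodo (-1 each), 3×nitrato (-1 each); total -6. So Fe + (-6) = 4−, giving Fe = +2.
Ligands are named alphabetically: fluoro before iodo before nitrato.
The complex ion is anionic, so iron takes the -ate form ferrate(II).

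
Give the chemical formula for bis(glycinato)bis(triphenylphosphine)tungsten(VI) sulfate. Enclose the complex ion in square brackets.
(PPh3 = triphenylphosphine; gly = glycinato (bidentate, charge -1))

[W(gly)2(PPh3)2](SO4)2

Ligands: 2 triphenylphosphine (PPh3, neutral), 2 glycinato (gly, -1). Ligand charge sum = -2.
With W in oxidation state +6, the complex ion is [W...]^4+.
Charge balance with sulfate (-2) requires 1 complex ion per 2 sulfate.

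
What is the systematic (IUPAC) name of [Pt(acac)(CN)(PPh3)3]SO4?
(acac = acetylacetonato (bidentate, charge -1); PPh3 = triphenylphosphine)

The 1 sulfate counter-ion carries a total charge of -2, so each complex ion is 2+.
Ligand charges: 1×cyano (-1 each), 1×acetylacetonato (-1 each), 3×triphenylphosphine (neutral); total -2. So Pt + (-2) = 2+, giving Pt = +4.
Ligands are named alphabetically: acetylacetonato before cyano before triphenylphosphine.

(acetylacetonato)cyanotris(triphenylphosphine)platinum(IV) sulfate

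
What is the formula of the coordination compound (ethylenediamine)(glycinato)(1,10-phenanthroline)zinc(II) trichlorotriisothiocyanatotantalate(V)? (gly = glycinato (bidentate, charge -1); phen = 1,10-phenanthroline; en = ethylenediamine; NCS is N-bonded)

[Zn(en)(gly)(phen)][TaCl3(NCS)3]

Cation [Zn…]: ligand charges -1, Zn(II) ⇒ ion charge 1+.
Anion [Ta…]: ligand charges -6, Ta(V) ⇒ ion charge 1−.
One 1+ cation balances one 1− anion.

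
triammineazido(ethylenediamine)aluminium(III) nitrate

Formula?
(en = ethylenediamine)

Ligands: 1 ethylenediamine (en, neutral), 3 ammine (NH3, neutral), 1 azido (N3, -1). Ligand charge sum = -1.
With Al in oxidation state +3, the complex ion is [Al...]^2+.
Charge balance with nitrate (-1) requires 1 complex ion per 2 nitrate.

[Al(en)(N3)(NH3)3](NO3)2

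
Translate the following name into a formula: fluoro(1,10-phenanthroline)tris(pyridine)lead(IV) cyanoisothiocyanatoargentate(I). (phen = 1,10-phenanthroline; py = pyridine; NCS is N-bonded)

Cation [Pb…]: ligand charges -1, Pb(IV) ⇒ ion charge 3+.
Anion [Ag…]: ligand charges -2, Ag(I) ⇒ ion charge 1−.

[PbF(phen)(py)3][Ag(CN)(NCS)]3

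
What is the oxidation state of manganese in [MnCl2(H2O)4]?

+2

No counter-ion: the bracketed complex is neutral.
Ligand charges: 2×Cl = -2; 4×H2O neutral; sum -2.
Mn + (-2) = 0 ⇒ Mn is +2.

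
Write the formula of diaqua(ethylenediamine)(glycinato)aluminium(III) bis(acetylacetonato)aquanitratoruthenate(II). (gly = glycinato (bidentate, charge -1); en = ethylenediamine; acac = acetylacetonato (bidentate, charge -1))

Cation [Al…]: ligand charges -1, Al(III) ⇒ ion charge 2+.
Anion [Ru…]: ligand charges -3, Ru(II) ⇒ ion charge 1−.

[Al(en)(gly)(H2O)2][Ru(acac)2(H2O)(NO3)]2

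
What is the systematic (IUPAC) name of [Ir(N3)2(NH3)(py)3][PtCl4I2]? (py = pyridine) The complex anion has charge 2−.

Both ions are complex: the cation is named first with the plain metal name, the anion second with the -ate form; each ion's ligands are alphabetised independently.
The complex anion is given as 2−; its ligand charges sum to -6, so Pt = +4.
A 1:1 salt means the cation carries the equal and opposite charge, 2+.
Cation: ligand charges sum to -2; for the ion to be 2+, Ir = +4.

amminediazidotris(pyridine)iridium(IV) tetrachlorodiiodoplatinate(IV)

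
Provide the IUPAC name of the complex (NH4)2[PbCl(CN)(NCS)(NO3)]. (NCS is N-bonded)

The 2 ammonium counter-ions carry a total charge of +2, so each complex ion is 2−.
Ligand charges: 1×chloro (-1 each), 1×nitrato (-1 each), 1×isothiocyanato (-1 each), 1×cyano (-1 each); total -4. So Pb + (-4) = 2−, giving Pb = +2.
Ligands are named alphabetically: chloro before cyano before isothiocyanato before nitrato.
The complex ion is anionic, so lead takes the -ate form plumbate(II).

ammonium chlorocyanoisothiocyanatonitratoplumbate(II)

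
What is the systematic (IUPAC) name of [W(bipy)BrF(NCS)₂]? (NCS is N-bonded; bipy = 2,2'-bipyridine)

There is no counter-ion, so the complex is neutral overall.
Ligand charges: 1×fluoro (-1 each), 2×isothiocyanato (-1 each), 1×2,2'-bipyridine (neutral), 1×bromo (-1 each); total -4. So W + (-4) = 0, giving W = +4.
Ligands are named alphabetically: bipyridine before bromo before fluoro before isothiocyanato.

(2,2'-bipyridine)bromofluorodiisothiocyanatotungsten(IV)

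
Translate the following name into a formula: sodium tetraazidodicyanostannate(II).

Na4[Sn(CN)2(N3)4]

Ligands: 2 cyano (CN, -1), 4 azido (N3, -1). Ligand charge sum = -6.
With Sn in oxidation state +2, the complex ion is [Sn...]^4−.
Charge balance with sodium (+1) requires 1 complex ion per 4 sodium.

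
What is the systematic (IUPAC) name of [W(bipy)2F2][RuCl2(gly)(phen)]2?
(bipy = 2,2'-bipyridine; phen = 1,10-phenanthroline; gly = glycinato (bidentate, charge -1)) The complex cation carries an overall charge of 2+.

Both ions are complex: the cation is named first with the plain metal name, the anion second with the -ate form; each ion's ligands are alphabetised independently.
The complex cation is given as 2+; its ligand charges sum to -2, so W = +4.
With 2 anions per cation, each anion must be 2/2 = 1−.
Anion: ligand charges sum to -3; for the ion to be 1−, Ru = +2.

bis(2,2'-bipyridine)difluorotungsten(IV) dichloro(glycinato)(1,10-phenanthroline)ruthenate(II)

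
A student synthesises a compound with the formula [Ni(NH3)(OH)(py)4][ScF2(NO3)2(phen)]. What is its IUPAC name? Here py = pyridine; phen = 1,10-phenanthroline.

amminehydroxotetrakis(pyridine)nickel(II) difluorodinitrato(1,10-phenanthroline)scandate(III)

Both ions are complex: the cation is named first with the plain metal name, the anion second with the -ate form; each ion's ligands are alphabetised independently.
Scandium is always +3 in its complexes; the anion's ligand charges sum to -4, so the complex anion is 1−.
A 1:1 salt means the cation carries the equal and opposite charge, 1+.
Cation: ligand charges sum to -1; for the ion to be 1+, Ni = +2.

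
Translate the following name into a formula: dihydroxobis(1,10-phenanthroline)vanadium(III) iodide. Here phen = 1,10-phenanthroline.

[V(OH)2(phen)2]I

Ligands: 2 1,10-phenanthroline (phen, neutral), 2 hydroxo (OH, -1). Ligand charge sum = -2.
With V in oxidation state +3, the complex ion is [V...]^1+.
Charge balance with iodide (-1) requires 1 complex ion per 1 iodide.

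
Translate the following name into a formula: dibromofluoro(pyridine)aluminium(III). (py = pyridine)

Ligands: 1 fluoro (F, -1), 2 bromo (Br, -1), 1 pyridine (py, neutral). Ligand charge sum = -3.
With Al in oxidation state +3, the complex ion is [Al...].

[AlBr2F(py)]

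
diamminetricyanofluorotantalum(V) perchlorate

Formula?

Ligands: 2 ammine (NH3, neutral), 1 fluoro (F, -1), 3 cyano (CN, -1). Ligand charge sum = -4.
Charge balance with perchlorate (-1) requires 1 complex ion per 1 perchlorate.

[Ta(CN)3F(NH3)2]ClO4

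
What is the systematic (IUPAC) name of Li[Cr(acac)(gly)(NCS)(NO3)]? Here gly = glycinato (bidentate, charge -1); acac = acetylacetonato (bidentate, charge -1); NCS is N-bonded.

The 1 lithium counter-ion carries a total charge of +1, so each complex ion is 1−.
Ligand charges: 1×glycinato (-1 each), 1×acetylacetonato (-1 each), 1×isothiocyanato (-1 each), 1×nitrato (-1 each); total -4. So Cr + (-4) = 1−, giving Cr = +3.
The complex ion is anionic, so chromium takes the -ate form chromate(III).

lithium (acetylacetonato)(glycinato)isothiocyanatonitratochromate(III)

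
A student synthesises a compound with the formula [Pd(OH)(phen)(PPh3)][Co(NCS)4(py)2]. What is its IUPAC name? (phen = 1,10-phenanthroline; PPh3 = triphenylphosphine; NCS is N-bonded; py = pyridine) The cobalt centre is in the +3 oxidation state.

hydroxo(1,10-phenanthroline)(triphenylphosphine)palladium(II) tetraisothiocyanatobis(pyridine)cobaltate(III)

Both ions are complex: the cation is named first with the plain metal name, the anion second with the -ate form; each ion's ligands are alphabetised independently.
Co is given as +3; the anion's ligand charges sum to -4, so the complex anion is 1−.
A 1:1 salt means the cation carries the equal and opposite charge, 1+.
Cation: ligand charges sum to -1; for the ion to be 1+, Pd = +2.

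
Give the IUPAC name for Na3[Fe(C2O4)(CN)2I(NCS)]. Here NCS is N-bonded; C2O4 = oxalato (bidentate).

sodium dicyanoiodoisothiocyanatooxalatoferrate(III)

The 3 sodium counter-ions carry a total charge of +3, so each complex ion is 3−.
Ligand charges: 1×isothiocyanato (-1 each), 2×cyano (-1 each), 1×oxalato (-2 each), 1×iodo (-1 each); total -6. So Fe + (-6) = 3−, giving Fe = +3.
Ligands are named alphabetically: cyano before iodo before isothiocyanato before oxalato.
The complex ion is anionic, so iron takes the -ate form ferrate(III).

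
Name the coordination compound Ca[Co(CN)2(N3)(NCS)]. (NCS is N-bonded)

calcium azidodicyanoisothiocyanatocobaltate(II)

The 1 calcium counter-ion carries a total charge of +2, so each complex ion is 2−.
Ligand charges: 1×isothiocyanato (-1 each), 2×cyano (-1 each), 1×azido (-1 each); total -4. So Co + (-4) = 2−, giving Co = +2.
Ligands are named alphabetically: azido before cyano before isothiocyanato.
The complex ion is anionic, so cobalt takes the -ate form cobaltate(II).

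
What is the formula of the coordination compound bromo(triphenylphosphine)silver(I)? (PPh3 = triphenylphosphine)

Ligands: 1 triphenylphosphine (PPh3, neutral), 1 bromo (Br, -1). Ligand charge sum = -1.
With Ag in oxidation state +1, the complex ion is [Ag...].

[AgBr(PPh3)]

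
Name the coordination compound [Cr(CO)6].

There is no counter-ion, so the complex is neutral overall.
Ligand charges: 6×carbonyl (neutral); total 0. So Cr + (0) = 0, giving Cr = 0.

hexacarbonylchromium(0)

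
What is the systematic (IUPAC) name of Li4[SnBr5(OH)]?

lithium pentabromohydroxostannate(II)

The 4 lithium counter-ions carry a total charge of +4, so each complex ion is 4−.
Ligand charges: 5×bromo (-1 each), 1×hydroxo (-1 each); total -6. So Sn + (-6) = 4−, giving Sn = +2.
Ligands are named alphabetically: bromo before hydroxo.
The complex ion is anionic, so tin takes the -ate form stannate(II).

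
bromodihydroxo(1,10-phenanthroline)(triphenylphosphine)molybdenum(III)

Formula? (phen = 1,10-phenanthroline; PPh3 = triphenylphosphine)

[MoBr(OH)2(phen)(PPh3)]

Ligands: 1 bromo (Br, -1), 1 1,10-phenanthroline (phen, neutral), 2 hydroxo (OH, -1), 1 triphenylphosphine (PPh3, neutral). Ligand charge sum = -3.
With Mo in oxidation state +3, the complex ion is [Mo...].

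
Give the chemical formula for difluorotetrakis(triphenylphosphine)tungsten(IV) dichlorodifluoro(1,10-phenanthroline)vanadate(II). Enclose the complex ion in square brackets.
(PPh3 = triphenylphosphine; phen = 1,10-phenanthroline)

[WF2(PPh3)4][VCl2F2(phen)]

Cation [W…]: ligand charges -2, W(IV) ⇒ ion charge 2+.
Anion [V…]: ligand charges -4, V(II) ⇒ ion charge 2−.
One 2+ cation balances one 2− anion.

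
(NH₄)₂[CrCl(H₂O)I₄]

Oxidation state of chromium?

2 ammonium outside the brackets (+1 each) → the complex ion is 2−.
Ligand charges: 1×H2O neutral; 4×I = -4; 1×Cl = -1; sum -5.
Cr + (-5) = 2− ⇒ Cr is +3.

+3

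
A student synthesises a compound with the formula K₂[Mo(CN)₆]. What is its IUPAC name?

potassium hexacyanomolybdate(IV)

The 2 potassium counter-ions carry a total charge of +2, so each complex ion is 2−.
Ligand charges: 6×cyano (-1 each); total -6. So Mo + (-6) = 2−, giving Mo = +4.
The complex ion is anionic, so molybdenum takes the -ate form molybdate(IV).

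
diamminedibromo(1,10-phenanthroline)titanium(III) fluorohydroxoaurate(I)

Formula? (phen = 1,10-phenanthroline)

[TiBr2(NH3)2(phen)][AuF(OH)]

Cation [Ti…]: ligand charges -2, Ti(III) ⇒ ion charge 1+.
Anion [Au…]: ligand charges -2, Au(I) ⇒ ion charge 1−.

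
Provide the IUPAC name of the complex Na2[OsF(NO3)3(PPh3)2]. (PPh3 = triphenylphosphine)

sodium fluorotrinitratobis(triphenylphosphine)osmate(II)

The 2 sodium counter-ions carry a total charge of +2, so each complex ion is 2−.
Ligand charges: 1×fluoro (-1 each), 2×triphenylphosphine (neutral), 3×nitrato (-1 each); total -4. So Os + (-4) = 2−, giving Os = +2.
The complex ion is anionic, so osmium takes the -ate form osmate(II).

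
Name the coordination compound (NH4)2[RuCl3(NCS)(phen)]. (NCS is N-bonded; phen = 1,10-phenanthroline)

ammonium trichloroisothiocyanato(1,10-phenanthroline)ruthenate(II)

The 2 ammonium counter-ions carry a total charge of +2, so each complex ion is 2−.
Ligand charges: 3×chloro (-1 each), 1×isothiocyanato (-1 each), 1×1,10-phenanthroline (neutral); total -4. So Ru + (-4) = 2−, giving Ru = +2.
Ligands are named alphabetically: chloro before isothiocyanato before phenanthroline.
The complex ion is anionic, so ruthenium takes the -ate form ruthenate(II).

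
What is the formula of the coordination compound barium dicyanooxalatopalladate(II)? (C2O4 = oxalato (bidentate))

Ba[Pd(C2O4)(CN)2]

Ligands: 2 cyano (CN, -1), 1 oxalato (C2O4, -2). Ligand charge sum = -4.
Charge balance with barium (+2) requires 1 complex ion per 1 barium.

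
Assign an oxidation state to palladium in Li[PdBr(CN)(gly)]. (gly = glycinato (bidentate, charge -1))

+2

1 lithium outside the brackets (+1 each) → the complex ion is 1−.
Ligand charges: 1×CN = -1; 1×Br = -1; 1×gly = -1; sum -3.
Pd + (-3) = 1− ⇒ Pd is +2.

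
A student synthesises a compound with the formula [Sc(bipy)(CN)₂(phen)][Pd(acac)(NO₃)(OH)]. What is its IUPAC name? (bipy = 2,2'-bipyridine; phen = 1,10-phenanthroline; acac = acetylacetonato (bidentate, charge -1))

Both ions are complex: the cation is named first with the plain metal name, the anion second with the -ate form; each ion's ligands are alphabetised independently.
Scandium is always +3 in its complexes; the cation's ligand charges sum to -2, so the complex cation is 1+.
A 1:1 salt means the anion carries the equal and opposite charge, 1−.
Anion: ligand charges sum to -3; for the ion to be 1−, Pd = +2.

(2,2'-bipyridine)dicyano(1,10-phenanthroline)scandium(III) (acetylacetonato)hydroxonitratopalladate(II)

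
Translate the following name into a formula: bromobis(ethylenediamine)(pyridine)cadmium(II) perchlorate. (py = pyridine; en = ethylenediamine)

Ligands: 1 pyridine (py, neutral), 2 ethylenediamine (en, neutral), 1 bromo (Br, -1). Ligand charge sum = -1.
Charge balance with perchlorate (-1) requires 1 complex ion per 1 perchlorate.

[CdBr(en)2(py)]ClO4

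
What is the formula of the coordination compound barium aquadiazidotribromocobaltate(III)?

Ligands: 1 aqua (H2O, neutral), 2 azido (N3, -1), 3 bromo (Br, -1). Ligand charge sum = -5.
Charge balance with barium (+2) requires 1 complex ion per 1 barium.

Ba[CoBr3(H2O)(N3)2]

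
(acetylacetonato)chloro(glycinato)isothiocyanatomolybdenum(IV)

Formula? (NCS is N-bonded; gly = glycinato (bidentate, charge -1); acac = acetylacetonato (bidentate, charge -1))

[Mo(acac)Cl(gly)(NCS)]

Ligands: 1 isothiocyanato (NCS, -1), 1 glycinato (gly, -1), 1 chloro (Cl, -1), 1 acetylacetonato (acac, -1). Ligand charge sum = -4.
With Mo in oxidation state +4, the complex ion is [Mo...].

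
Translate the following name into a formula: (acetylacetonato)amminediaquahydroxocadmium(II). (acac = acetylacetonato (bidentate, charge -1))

[Cd(acac)(H2O)2(NH3)(OH)]

Ligands: 1 hydroxo (OH, -1), 1 acetylacetonato (acac, -1), 2 aqua (H2O, neutral), 1 ammine (NH3, neutral). Ligand charge sum = -2.
With Cd in oxidation state +2, the complex ion is [Cd...].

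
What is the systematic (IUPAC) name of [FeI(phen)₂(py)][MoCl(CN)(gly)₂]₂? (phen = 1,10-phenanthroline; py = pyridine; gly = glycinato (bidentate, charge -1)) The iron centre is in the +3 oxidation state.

Fe is given as +3; the cation's ligand charges sum to -1, so the complex cation is 2+.
With 2 anions per cation, each anion must be 2/2 = 1−.
Anion: ligand charges sum to -4; for the ion to be 1−, Mo = +3.

iodobis(1,10-phenanthroline)(pyridine)iron(III) chlorocyanobis(glycinato)molybdate(III)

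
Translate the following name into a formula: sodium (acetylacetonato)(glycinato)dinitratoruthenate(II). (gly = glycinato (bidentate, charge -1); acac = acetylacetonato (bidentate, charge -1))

Na2[Ru(acac)(gly)(NO3)2]

Ligands: 1 glycinato (gly, -1), 1 acetylacetonato (acac, -1), 2 nitrato (NO3, -1). Ligand charge sum = -4.
Charge balance with sodium (+1) requires 1 complex ion per 2 sodium.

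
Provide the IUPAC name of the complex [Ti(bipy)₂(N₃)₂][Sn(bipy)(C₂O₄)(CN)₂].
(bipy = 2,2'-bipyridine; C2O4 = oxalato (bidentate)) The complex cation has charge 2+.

diazidobis(2,2'-bipyridine)titanium(IV) (2,2'-bipyridine)dicyanooxalatostannate(II)

The complex cation is given as 2+; its ligand charges sum to -2, so Ti = +4.
A 1:1 salt means the anion carries the equal and opposite charge, 2−.
Anion: ligand charges sum to -4; for the ion to be 2−, Sn = +2.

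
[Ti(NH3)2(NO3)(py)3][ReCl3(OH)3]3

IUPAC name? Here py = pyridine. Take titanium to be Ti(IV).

diamminenitratotris(pyridine)titanium(IV) trichlorotrihydroxorhenate(V)

Both ions are complex: the cation is named first with the plain metal name, the anion second with the -ate form; each ion's ligands are alphabetised independently.
Ti is given as +4; the cation's ligand charges sum to -1, so the complex cation is 3+.
With 3 anions per cation, each anion must be 3/3 = 1−.
Anion: ligand charges sum to -6; for the ion to be 1−, Re = +5.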